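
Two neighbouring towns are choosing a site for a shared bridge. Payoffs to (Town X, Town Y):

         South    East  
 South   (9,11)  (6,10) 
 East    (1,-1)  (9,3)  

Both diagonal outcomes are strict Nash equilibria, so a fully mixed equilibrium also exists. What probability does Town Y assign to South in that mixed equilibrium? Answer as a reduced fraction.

3/11

Town Y's mix q on South must make Town X indifferent between South and East.
Town X's payoff from South: 9q + 6(1−q). From East: 1q + 9(1−q).
Set equal: 8q = 3(1−q) → q = 3/11.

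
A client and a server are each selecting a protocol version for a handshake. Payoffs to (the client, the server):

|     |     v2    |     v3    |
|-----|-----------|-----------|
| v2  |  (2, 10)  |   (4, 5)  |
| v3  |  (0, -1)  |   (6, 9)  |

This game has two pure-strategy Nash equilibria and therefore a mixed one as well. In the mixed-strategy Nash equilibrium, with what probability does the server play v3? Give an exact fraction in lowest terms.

The server's mix q on v2 must make the client indifferent between v2 and v3.
The client's payoff from v2: 2q + 4(1−q). From v3: 0q + 6(1−q).
Set equal: 2q = 2(1−q) → q = 2/4 = 1/2.
Probability on v3 is 1 − 1/2 = 1/2.

1/2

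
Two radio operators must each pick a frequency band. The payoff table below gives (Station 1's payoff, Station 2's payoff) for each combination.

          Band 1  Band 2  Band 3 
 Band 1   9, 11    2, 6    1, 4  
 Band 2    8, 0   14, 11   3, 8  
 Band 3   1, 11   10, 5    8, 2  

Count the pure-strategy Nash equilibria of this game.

2

Both Band 1: Station 1 gets 9 (best alternative 8); Station 2 gets 11 (best alternative 6). Neither deviates — NE.
Both Band 2: Station 1 gets 14 (best alternative 10); Station 2 gets 11 (best alternative 8). Neither deviates — NE.
Both Band 3 is not a NE: Station 2 would switch to Band 1 (11 > 2).
No other cell survives both best-response checks, so there are 2 pure NE.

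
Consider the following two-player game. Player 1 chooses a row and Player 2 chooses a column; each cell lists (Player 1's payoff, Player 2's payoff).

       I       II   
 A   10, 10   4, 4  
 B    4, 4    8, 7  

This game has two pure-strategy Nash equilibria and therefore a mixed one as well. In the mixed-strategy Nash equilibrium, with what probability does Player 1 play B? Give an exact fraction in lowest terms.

Player 1's mix p on A must make Player 2 indifferent between I and II.
Player 2's payoff from I: 10p + 4(1−p). From II: 4p + 7(1−p).
Set equal: 6p = 3(1−p) → p = 3/9 = 1/3.
Probability on B is 1 − 1/3 = 2/3.

2/3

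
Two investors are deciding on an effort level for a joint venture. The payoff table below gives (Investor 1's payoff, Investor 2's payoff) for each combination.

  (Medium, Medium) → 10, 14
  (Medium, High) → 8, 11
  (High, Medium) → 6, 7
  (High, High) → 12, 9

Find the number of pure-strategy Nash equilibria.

Both Medium: Investor 1 gets 10 (best alternative 6); Investor 2 gets 14 (best alternative 11). Neither deviates — NE.
Both High: Investor 1 gets 12 (best alternative 8); Investor 2 gets 9 (best alternative 7). Neither deviates — NE.
(Medium, High) is not a NE: Investor 1 would switch to High (12 > 8).
No other cell survives both best-response checks, so there are 2 pure NE.

2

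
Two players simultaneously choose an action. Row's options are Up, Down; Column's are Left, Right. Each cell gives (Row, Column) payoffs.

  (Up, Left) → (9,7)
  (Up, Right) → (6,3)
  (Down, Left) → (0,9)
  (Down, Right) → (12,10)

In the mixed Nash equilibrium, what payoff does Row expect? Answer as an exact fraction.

36/5

Column mixes with probability q on Left, chosen so Row is indifferent: 9q + 6(1−q) = 0q + 12(1−q) gives q = 2/5.
Row's expected payoff (from either row, since indifferent) is 9·2/5 + 6·3/5 = 36/5.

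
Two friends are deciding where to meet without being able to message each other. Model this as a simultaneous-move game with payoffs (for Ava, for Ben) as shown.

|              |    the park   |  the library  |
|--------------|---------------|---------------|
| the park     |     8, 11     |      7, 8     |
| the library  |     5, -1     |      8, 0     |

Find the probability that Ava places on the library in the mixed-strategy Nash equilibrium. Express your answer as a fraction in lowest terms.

Ava's mix p on the park must make Ben indifferent between the park and the library.
Ben's payoff from the park: 11p + (-1)(1−p). From the library: 8p + 0(1−p).
Set equal: 3p = 1(1−p) → p = 1/4.
Probability on the library is 1 − 1/4 = 3/4.

3/4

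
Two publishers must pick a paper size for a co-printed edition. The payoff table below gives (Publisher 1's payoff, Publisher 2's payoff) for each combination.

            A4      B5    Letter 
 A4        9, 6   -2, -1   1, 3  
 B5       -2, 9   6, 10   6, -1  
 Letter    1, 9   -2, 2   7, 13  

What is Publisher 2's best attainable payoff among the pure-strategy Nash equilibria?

Both A4 is a pure NE (Publisher 1: 9 ≥ 1; Publisher 2: 6 ≥ 3). Publisher 2 gets 6.
Both B5 is a pure NE (Publisher 1: 6 ≥ -2; Publisher 2: 10 ≥ 9). Publisher 2 gets 10.
Both Letter is a pure NE (Publisher 1: 7 ≥ 6; Publisher 2: 13 ≥ 9). Publisher 2 gets 13.
Every other cell has a profitable deviation for at least one player. Highest of {6, 10, 13} is 13.

13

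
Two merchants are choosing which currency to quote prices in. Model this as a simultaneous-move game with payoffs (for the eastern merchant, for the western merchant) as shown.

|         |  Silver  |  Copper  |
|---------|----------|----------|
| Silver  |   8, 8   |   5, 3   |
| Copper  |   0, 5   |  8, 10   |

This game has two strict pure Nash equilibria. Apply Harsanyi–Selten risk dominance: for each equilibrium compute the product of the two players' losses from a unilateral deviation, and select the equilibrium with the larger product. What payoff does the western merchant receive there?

8

At both Silver: the eastern merchant loses 8 − 0 = 8 by deviating; the western merchant loses 8 − 3 = 5. Product = 8·5 = 40.
At both Copper: the eastern merchant loses 8 − 5 = 3 by deviating; the western merchant loses 10 − 5 = 5. Product = 3·5 = 15.
40 > 15, so both Silver is risk-dominant. The western merchant's payoff there is 8.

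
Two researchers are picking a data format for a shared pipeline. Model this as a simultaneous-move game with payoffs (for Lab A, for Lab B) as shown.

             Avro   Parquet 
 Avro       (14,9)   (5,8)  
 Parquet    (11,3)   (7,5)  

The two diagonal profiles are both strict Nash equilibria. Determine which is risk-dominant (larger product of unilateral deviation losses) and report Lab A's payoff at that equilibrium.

7

At both Avro: Lab A loses 14 − 11 = 3 by deviating; Lab B loses 9 − 8 = 1. Product = 3·1 = 3.
At both Parquet: Lab A loses 7 − 5 = 2 by deviating; Lab B loses 5 − 3 = 2. Product = 2·2 = 4.
4 > 3, so both Parquet is risk-dominant. Lab A's payoff there is 7.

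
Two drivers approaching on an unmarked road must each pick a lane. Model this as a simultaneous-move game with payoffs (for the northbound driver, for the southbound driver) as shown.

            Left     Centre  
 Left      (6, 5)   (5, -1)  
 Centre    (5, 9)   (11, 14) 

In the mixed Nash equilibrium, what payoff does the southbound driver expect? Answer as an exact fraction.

79/11

The northbound driver mixes with probability p on Left, chosen so the southbound driver is indifferent: 5p + 9(1−p) = (-1)p + 14(1−p) gives p = 5/11.
The southbound driver's expected payoff is 5·5/11 + 9·6/11 = 79/11.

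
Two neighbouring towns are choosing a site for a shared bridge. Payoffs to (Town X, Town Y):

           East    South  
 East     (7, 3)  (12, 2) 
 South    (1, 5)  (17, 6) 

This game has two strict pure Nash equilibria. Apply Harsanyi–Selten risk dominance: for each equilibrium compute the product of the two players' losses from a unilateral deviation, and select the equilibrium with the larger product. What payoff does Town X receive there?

At both East: Town X loses 7 − 1 = 6 by deviating; Town Y loses 3 − 2 = 1. Product = 6·1 = 6.
At both South: Town X loses 17 − 12 = 5 by deviating; Town Y loses 6 − 5 = 1. Product = 5·1 = 5.
6 > 5, so both East is risk-dominant. Town X's payoff there is 7.

7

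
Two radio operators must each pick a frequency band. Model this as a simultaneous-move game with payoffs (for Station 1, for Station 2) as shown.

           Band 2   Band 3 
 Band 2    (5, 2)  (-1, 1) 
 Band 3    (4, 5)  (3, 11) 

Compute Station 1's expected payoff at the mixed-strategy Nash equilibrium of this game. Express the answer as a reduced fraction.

19/5

Station 2 mixes with probability q on Band 2, chosen so Station 1 is indifferent: 5q + (-1)(1−q) = 4q + 3(1−q) gives q = 4/5.
Station 1's expected payoff (from either row, since indifferent) is 5·4/5 + (-1)·1/5 = 19/5.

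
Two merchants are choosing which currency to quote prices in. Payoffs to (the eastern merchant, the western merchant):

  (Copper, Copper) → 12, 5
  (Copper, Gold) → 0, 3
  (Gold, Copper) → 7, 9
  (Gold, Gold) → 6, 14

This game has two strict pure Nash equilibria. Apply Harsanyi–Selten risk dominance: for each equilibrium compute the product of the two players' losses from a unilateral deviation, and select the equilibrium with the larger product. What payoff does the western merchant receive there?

14

At both Copper: the eastern merchant loses 12 − 7 = 5 by deviating; the western merchant loses 5 − 3 = 2. Product = 5·2 = 10.
At both Gold: the eastern merchant loses 6 − 0 = 6 by deviating; the western merchant loses 14 − 9 = 5. Product = 6·5 = 30.
30 > 10, so both Gold is risk-dominant. The western merchant's payoff there is 14.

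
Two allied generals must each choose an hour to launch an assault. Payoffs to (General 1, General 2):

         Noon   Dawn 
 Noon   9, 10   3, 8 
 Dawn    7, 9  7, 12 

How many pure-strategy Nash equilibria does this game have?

Both Noon: General 1 gets 9 (best alternative 7); General 2 gets 10 (best alternative 8). Neither deviates — NE.
Both Dawn: General 1 gets 7 (best alternative 3); General 2 gets 12 (best alternative 9). Neither deviates — NE.
(Noon, Dawn) is not a NE: General 1 would switch to Dawn (7 > 3).
No other cell survives both best-response checks, so there are 2 pure NE.

2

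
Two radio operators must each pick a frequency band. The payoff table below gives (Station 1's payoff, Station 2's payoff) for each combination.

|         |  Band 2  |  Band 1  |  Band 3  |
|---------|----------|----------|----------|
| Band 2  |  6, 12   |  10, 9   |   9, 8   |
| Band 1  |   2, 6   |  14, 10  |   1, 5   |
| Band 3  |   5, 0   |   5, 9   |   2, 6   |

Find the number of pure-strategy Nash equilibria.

Both Band 2: Station 1 gets 6 (best alternative 5); Station 2 gets 12 (best alternative 9). Neither deviates — NE.
Both Band 1: Station 1 gets 14 (best alternative 10); Station 2 gets 10 (best alternative 6). Neither deviates — NE.
Both Band 3 is not a NE: Station 1 would switch to Band 2 (9 > 2).
No other cell survives both best-response checks, so there are 2 pure NE.

2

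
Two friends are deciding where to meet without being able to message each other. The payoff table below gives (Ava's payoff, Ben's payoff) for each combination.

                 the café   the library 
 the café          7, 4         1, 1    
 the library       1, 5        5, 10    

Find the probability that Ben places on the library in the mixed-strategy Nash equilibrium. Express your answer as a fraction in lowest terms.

Ben's mix q on the café must make Ava indifferent between the café and the library.
Ava's payoff from the café: 7q + 1(1−q). From the library: 1q + 5(1−q).
Set equal: 6q = 4(1−q) → q = 4/10 = 2/5.
Probability on the library is 1 − 2/5 = 3/5.

3/5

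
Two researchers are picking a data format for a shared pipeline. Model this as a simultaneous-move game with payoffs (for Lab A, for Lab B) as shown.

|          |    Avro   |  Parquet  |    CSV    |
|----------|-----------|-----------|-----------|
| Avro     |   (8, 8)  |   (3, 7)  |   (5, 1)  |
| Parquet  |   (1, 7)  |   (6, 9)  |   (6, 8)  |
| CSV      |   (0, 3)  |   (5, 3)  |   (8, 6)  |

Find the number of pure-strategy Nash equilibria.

Both Avro: Lab A gets 8 (best alternative 1); Lab B gets 8 (best alternative 7). Neither deviates — NE.
Both Parquet: Lab A gets 6 (best alternative 5); Lab B gets 9 (best alternative 8). Neither deviates — NE.
Both CSV: Lab A gets 8 (best alternative 6); Lab B gets 6 (best alternative 3). Neither deviates — NE.
(CSV, Avro) is not a NE: Lab A would switch to Avro (8 > 0).
No other cell survives both best-response checks, so there are 3 pure NE.

3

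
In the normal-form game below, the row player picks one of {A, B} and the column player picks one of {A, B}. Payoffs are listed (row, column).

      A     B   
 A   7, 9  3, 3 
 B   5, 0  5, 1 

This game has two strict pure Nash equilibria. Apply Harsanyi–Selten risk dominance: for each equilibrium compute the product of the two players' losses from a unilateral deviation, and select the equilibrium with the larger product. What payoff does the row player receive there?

At both A: the row player loses 7 − 5 = 2 by deviating; the column player loses 9 − 3 = 6. Product = 2·6 = 12.
At both B: the row player loses 5 − 3 = 2 by deviating; the column player loses 1 − 0 = 1. Product = 2·1 = 2.
12 > 2, so both A is risk-dominant. The row player's payoff there is 7.

7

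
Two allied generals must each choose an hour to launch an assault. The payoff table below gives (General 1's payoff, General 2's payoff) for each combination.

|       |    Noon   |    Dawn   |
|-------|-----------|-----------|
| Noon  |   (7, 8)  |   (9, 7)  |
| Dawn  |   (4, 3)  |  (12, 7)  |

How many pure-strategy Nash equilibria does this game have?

2

Both Noon: General 1 gets 7 (best alternative 4); General 2 gets 8 (best alternative 7). Neither deviates — NE.
Both Dawn: General 1 gets 12 (best alternative 9); General 2 gets 7 (best alternative 3). Neither deviates — NE.
(Noon, Dawn) is not a NE: General 1 would switch to Dawn (12 > 9).
No other cell survives both best-response checks, so there are 2 pure NE.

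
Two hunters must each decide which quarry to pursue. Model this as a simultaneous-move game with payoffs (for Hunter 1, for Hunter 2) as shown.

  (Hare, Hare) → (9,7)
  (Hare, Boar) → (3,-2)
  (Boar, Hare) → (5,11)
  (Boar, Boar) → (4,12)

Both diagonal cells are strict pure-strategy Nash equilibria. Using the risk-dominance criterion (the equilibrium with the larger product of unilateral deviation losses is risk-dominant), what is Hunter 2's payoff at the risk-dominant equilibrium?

At both Hare: Hunter 1 loses 9 − 5 = 4 by deviating; Hunter 2 loses 7 − (-2) = 9. Product = 4·9 = 36.
At both Boar: Hunter 1 loses 4 − 3 = 1 by deviating; Hunter 2 loses 12 − 11 = 1. Product = 1·1 = 1.
36 > 1, so both Hare is risk-dominant. Hunter 2's payoff there is 7.

7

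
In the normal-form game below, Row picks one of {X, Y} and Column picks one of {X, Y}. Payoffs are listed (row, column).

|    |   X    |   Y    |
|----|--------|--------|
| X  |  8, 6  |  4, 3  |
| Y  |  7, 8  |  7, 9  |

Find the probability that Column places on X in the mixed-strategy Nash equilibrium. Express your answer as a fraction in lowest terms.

Column's mix q on X must make Row indifferent between X and Y.
Row's payoff from X: 8q + 4(1−q). From Y: 7q + 7(1−q).
Set equal: 1q = 3(1−q) → q = 3/4.

3/4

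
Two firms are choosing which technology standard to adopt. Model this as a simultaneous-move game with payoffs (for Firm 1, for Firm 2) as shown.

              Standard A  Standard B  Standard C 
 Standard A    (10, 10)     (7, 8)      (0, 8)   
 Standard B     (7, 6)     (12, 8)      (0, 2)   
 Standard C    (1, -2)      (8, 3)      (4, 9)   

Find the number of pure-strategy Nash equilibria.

Both Standard A: Firm 1 gets 10 (best alternative 7); Firm 2 gets 10 (best alternative 8). Neither deviates — NE.
Both Standard B: Firm 1 gets 12 (best alternative 8); Firm 2 gets 8 (best alternative 6). Neither deviates — NE.
Both Standard C: Firm 1 gets 4 (best alternative 0); Firm 2 gets 9 (best alternative 3). Neither deviates — NE.
(Standard C, Standard B) is not a NE: Firm 1 would switch to Standard B (12 > 8).
No other cell survives both best-response checks, so there are 3 pure NE.

3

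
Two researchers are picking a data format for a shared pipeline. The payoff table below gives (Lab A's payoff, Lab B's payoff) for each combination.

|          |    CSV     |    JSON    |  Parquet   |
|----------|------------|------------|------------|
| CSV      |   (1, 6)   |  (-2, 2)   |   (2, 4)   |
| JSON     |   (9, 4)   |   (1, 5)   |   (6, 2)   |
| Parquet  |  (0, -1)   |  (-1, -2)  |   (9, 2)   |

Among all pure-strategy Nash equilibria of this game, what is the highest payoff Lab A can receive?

9

Both JSON is a pure NE (Lab A: 1 ≥ -1; Lab B: 5 ≥ 4). Lab A gets 1.
Both Parquet is a pure NE (Lab A: 9 ≥ 6; Lab B: 2 ≥ -1). Lab A gets 9.
Every other cell has a profitable deviation for at least one player. Highest of {1, 9} is 9.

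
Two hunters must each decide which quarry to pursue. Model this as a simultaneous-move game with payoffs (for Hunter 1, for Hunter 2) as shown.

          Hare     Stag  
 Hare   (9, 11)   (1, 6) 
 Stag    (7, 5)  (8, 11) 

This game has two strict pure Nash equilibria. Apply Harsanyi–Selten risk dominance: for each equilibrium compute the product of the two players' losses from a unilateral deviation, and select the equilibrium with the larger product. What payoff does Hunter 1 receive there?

8

At both Hare: Hunter 1 loses 9 − 7 = 2 by deviating; Hunter 2 loses 11 − 6 = 5. Product = 2·5 = 10.
At both Stag: Hunter 1 loses 8 − 1 = 7 by deviating; Hunter 2 loses 11 − 5 = 6. Product = 7·6 = 42.
42 > 10, so both Stag is risk-dominant. Hunter 1's payoff there is 8.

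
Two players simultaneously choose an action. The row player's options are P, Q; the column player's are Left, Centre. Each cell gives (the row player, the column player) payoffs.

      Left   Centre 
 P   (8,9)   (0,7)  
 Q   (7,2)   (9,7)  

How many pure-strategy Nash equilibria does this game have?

(P, Left): the row player gets 8 (best alternative 7); the column player gets 9 (best alternative 7). Neither deviates — NE.
(Q, Centre): the row player gets 9 (best alternative 0); the column player gets 7 (best alternative 2). Neither deviates — NE.
(Q, Left) is not a NE: the row player would switch to P (8 > 7).
No other cell survives both best-response checks, so there are 2 pure NE.

2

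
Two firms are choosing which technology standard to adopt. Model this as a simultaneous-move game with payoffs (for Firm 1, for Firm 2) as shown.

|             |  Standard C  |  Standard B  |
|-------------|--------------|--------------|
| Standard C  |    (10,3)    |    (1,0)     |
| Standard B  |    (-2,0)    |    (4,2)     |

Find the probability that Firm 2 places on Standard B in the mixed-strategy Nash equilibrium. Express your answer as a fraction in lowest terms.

4/5

Firm 2's mix q on Standard C must make Firm 1 indifferent between Standard C and Standard B.
Firm 1's payoff from Standard C: 10q + 1(1−q). From Standard B: (-2)q + 4(1−q).
Set equal: 12q = 3(1−q) → q = 3/15 = 1/5.
Probability on Standard B is 1 − 1/5 = 4/5.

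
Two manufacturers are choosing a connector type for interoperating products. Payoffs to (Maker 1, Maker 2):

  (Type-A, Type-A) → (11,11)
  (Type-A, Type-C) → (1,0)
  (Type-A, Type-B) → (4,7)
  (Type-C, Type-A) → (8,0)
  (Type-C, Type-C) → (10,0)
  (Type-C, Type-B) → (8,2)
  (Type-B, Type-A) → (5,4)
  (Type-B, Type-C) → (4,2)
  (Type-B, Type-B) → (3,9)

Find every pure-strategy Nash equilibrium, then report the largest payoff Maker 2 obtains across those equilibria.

Both Type-A is a pure NE (Maker 1: 11 ≥ 8; Maker 2: 11 ≥ 7). Maker 2 gets 11.
(Type-C, Type-B) is a pure NE (Maker 1: 8 ≥ 4; Maker 2: 2 ≥ 0). Maker 2 gets 2.
Every other cell has a profitable deviation for at least one player. Highest of {11, 2} is 11.

11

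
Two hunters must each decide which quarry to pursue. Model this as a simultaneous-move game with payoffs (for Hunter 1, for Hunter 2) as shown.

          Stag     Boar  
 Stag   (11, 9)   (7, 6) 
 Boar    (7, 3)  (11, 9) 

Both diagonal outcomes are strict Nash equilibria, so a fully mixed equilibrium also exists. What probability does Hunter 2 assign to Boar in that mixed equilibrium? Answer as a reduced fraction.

Hunter 2's mix q on Stag must make Hunter 1 indifferent between Stag and Boar.
Hunter 1's payoff from Stag: 11q + 7(1−q). From Boar: 7q + 11(1−q).
Set equal: 4q = 4(1−q) → q = 4/8 = 1/2.
Probability on Boar is 1 − 1/2 = 1/2.

1/2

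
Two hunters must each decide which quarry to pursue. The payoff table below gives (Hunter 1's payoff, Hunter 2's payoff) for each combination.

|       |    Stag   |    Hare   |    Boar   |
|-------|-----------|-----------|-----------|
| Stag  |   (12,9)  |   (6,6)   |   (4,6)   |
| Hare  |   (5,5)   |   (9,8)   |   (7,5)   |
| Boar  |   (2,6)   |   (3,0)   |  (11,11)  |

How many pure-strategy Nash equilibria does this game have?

3

Both Stag: Hunter 1 gets 12 (best alternative 5); Hunter 2 gets 9 (best alternative 6). Neither deviates — NE.
Both Hare: Hunter 1 gets 9 (best alternative 6); Hunter 2 gets 8 (best alternative 5). Neither deviates — NE.
Both Boar: Hunter 1 gets 11 (best alternative 7); Hunter 2 gets 11 (best alternative 6). Neither deviates — NE.
(Boar, Stag) is not a NE: Hunter 1 would switch to Stag (12 > 2).
No other cell survives both best-response checks, so there are 3 pure NE.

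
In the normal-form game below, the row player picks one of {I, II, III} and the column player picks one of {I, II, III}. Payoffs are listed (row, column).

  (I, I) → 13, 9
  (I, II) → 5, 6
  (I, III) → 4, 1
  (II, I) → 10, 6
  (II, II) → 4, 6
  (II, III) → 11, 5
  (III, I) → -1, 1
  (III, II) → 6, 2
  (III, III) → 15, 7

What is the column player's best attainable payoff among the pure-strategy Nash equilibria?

Both I is a pure NE (the row player: 13 ≥ 10; the column player: 9 ≥ 6). The column player gets 9.
Both III is a pure NE (the row player: 15 ≥ 11; the column player: 7 ≥ 2). The column player gets 7.
Every other cell has a profitable deviation for at least one player. Highest of {9, 7} is 9.

9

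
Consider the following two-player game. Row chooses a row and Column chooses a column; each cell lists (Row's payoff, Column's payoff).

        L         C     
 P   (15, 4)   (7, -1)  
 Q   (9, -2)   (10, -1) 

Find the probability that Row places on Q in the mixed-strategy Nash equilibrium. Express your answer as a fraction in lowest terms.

Row's mix p on P must make Column indifferent between L and C.
Column's payoff from L: 4p + (-2)(1−p). From C: (-1)p + (-1)(1−p).
Set equal: 5p = 1(1−p) → p = 1/6.
Probability on Q is 1 − 1/6 = 5/6.

5/6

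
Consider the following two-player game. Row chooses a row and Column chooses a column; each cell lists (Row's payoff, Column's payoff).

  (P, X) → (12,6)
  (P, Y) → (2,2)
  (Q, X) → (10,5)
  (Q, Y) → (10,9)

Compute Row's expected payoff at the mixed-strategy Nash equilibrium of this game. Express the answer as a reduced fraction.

10

Column mixes with probability q on X, chosen so Row is indifferent: 12q + 2(1−q) = 10q + 10(1−q) gives q = 4/5.
Row's expected payoff (from either row, since indifferent) is 12·4/5 + 2·1/5 = 10.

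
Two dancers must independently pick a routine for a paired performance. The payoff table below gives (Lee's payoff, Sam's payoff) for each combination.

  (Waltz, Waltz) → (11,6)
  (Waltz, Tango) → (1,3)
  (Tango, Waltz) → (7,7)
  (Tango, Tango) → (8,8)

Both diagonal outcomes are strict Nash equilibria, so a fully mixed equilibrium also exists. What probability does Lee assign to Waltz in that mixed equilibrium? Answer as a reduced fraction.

Lee's mix p on Waltz must make Sam indifferent between Waltz and Tango.
Sam's payoff from Waltz: 6p + 7(1−p). From Tango: 3p + 8(1−p).
Set equal: 3p = 1(1−p) → p = 1/4.

1/4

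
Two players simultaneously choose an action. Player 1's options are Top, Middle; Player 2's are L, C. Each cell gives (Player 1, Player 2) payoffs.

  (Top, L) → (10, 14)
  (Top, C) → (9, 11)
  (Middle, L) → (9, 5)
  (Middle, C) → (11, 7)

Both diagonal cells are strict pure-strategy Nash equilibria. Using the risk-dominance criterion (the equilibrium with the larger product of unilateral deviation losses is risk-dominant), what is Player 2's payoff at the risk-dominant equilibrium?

7

At (Top, L): Player 1 loses 10 − 9 = 1 by deviating; Player 2 loses 14 − 11 = 3. Product = 1·3 = 3.
At (Middle, C): Player 1 loses 11 − 9 = 2 by deviating; Player 2 loses 7 − 5 = 2. Product = 2·2 = 4.
4 > 3, so (Middle, C) is risk-dominant. Player 2's payoff there is 7.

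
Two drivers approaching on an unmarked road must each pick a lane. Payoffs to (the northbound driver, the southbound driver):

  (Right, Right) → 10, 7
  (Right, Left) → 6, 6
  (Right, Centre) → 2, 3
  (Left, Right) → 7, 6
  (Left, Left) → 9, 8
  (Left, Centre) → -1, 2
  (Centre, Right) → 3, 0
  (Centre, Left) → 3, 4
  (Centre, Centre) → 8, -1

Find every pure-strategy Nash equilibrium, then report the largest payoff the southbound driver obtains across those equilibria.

Both Right is a pure NE (the northbound driver: 10 ≥ 7; the southbound driver: 7 ≥ 6). The southbound driver gets 7.
Both Left is a pure NE (the northbound driver: 9 ≥ 6; the southbound driver: 8 ≥ 6). The southbound driver gets 8.
Every other cell has a profitable deviation for at least one player. Highest of {7, 8} is 8.

8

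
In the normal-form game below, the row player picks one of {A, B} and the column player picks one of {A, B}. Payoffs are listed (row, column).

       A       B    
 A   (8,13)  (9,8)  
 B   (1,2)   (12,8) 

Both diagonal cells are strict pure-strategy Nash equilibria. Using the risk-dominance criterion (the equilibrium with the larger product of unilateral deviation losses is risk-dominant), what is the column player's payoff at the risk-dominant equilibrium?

At both A: the row player loses 8 − 1 = 7 by deviating; the column player loses 13 − 8 = 5. Product = 7·5 = 35.
At both B: the row player loses 12 − 9 = 3 by deviating; the column player loses 8 − 2 = 6. Product = 3·6 = 18.
35 > 18, so both A is risk-dominant. The column player's payoff there is 13.

13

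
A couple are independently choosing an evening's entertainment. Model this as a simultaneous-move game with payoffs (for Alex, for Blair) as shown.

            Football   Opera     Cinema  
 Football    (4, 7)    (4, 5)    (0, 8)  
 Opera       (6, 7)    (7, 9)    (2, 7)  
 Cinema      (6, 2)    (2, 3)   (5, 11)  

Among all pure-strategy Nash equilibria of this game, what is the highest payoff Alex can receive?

7

Both Opera is a pure NE (Alex: 7 ≥ 4; Blair: 9 ≥ 7). Alex gets 7.
Both Cinema is a pure NE (Alex: 5 ≥ 2; Blair: 11 ≥ 3). Alex gets 5.
Every other cell has a profitable deviation for at least one player. Highest of {7, 5} is 7.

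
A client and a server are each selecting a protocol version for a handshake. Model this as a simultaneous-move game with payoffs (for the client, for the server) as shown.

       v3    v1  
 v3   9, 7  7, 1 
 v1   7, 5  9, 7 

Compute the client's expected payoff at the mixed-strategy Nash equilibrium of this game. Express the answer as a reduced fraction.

8

The server mixes with probability q on v3, chosen so the client is indifferent: 9q + 7(1−q) = 7q + 9(1−q) gives q = 1/2.
The client's expected payoff (from either row, since indifferent) is 9·1/2 + 7·1/2 = 8.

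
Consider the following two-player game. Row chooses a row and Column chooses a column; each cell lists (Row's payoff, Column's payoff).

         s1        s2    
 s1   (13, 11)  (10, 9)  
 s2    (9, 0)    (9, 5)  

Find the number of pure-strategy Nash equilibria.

1

Both s1: Row gets 13 (best alternative 9); Column gets 11 (best alternative 9). Neither deviates — NE.
Both s2 is not a NE: Row would switch to s1 (10 > 9).
No other cell survives both best-response checks, so there is 1 pure NE.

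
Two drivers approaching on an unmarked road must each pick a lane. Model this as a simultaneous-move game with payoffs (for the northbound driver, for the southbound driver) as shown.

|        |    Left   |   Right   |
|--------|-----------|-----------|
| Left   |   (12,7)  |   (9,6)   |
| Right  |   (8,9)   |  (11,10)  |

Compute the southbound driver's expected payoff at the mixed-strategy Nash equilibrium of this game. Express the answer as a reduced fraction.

The northbound driver mixes with probability p on Left, chosen so the southbound driver is indifferent: 7p + 9(1−p) = 6p + 10(1−p) gives p = 1/2.
The southbound driver's expected payoff is 7·1/2 + 9·1/2 = 8.

8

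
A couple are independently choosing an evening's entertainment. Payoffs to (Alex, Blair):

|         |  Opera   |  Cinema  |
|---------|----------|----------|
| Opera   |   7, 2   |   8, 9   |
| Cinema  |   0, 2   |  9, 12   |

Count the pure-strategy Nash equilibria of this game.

Both Cinema: Alex gets 9 (best alternative 8); Blair gets 12 (best alternative 2). Neither deviates — NE.
Both Opera is not a NE: Blair would switch to Cinema (9 > 2).
No other cell survives both best-response checks, so there is 1 pure NE.

1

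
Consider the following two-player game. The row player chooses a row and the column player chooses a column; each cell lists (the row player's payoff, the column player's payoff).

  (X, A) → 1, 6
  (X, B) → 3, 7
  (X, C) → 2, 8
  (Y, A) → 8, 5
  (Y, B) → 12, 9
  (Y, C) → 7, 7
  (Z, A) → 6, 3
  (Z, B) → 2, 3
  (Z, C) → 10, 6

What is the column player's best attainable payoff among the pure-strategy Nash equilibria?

(Y, B) is a pure NE (the row player: 12 ≥ 3; the column player: 9 ≥ 7). The column player gets 9.
(Z, C) is a pure NE (the row player: 10 ≥ 7; the column player: 6 ≥ 3). The column player gets 6.
Every other cell has a profitable deviation for at least one player. Highest of {9, 6} is 9.

9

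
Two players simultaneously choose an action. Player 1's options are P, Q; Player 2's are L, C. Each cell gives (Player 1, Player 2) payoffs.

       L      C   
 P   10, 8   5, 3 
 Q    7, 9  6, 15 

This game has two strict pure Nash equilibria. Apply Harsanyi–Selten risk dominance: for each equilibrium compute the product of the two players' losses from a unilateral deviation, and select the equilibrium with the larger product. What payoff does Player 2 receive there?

8

At (P, L): Player 1 loses 10 − 7 = 3 by deviating; Player 2 loses 8 − 3 = 5. Product = 3·5 = 15.
At (Q, C): Player 1 loses 6 − 5 = 1 by deviating; Player 2 loses 15 − 9 = 6. Product = 1·6 = 6.
15 > 6, so (P, L) is risk-dominant. Player 2's payoff there is 8.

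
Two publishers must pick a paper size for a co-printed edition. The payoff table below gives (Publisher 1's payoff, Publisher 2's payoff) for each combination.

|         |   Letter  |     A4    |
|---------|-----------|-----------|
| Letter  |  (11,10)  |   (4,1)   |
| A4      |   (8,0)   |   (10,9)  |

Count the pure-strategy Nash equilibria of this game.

2

Both Letter: Publisher 1 gets 11 (best alternative 8); Publisher 2 gets 10 (best alternative 1). Neither deviates — NE.
Both A4: Publisher 1 gets 10 (best alternative 4); Publisher 2 gets 9 (best alternative 0). Neither deviates — NE.
(Letter, A4) is not a NE: Publisher 1 would switch to A4 (10 > 4).
No other cell survives both best-response checks, so there are 2 pure NE.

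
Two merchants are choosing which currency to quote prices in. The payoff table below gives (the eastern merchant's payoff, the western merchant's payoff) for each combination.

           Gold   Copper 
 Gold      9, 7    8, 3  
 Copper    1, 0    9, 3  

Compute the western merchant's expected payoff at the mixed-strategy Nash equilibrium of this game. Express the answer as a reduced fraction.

The eastern merchant mixes with probability p on Gold, chosen so the western merchant is indifferent: 7p + 0(1−p) = 3p + 3(1−p) gives p = 3/7.
The western merchant's expected payoff is 7·3/7 + 0·4/7 = 3.

3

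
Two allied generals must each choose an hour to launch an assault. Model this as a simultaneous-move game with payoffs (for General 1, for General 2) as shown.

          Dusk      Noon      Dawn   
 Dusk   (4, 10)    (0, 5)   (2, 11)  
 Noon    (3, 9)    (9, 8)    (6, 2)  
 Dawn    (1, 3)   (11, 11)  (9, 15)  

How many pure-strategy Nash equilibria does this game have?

Both Dawn: General 1 gets 9 (best alternative 6); General 2 gets 15 (best alternative 11). Neither deviates — NE.
Both Noon is not a NE: General 1 would switch to Dawn (11 > 9).
No other cell survives both best-response checks, so there is 1 pure NE.

1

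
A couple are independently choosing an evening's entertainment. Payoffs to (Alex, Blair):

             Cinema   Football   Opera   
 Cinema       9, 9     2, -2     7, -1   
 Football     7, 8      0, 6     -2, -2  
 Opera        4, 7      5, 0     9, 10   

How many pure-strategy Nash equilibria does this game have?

2

Both Cinema: Alex gets 9 (best alternative 7); Blair gets 9 (best alternative -1). Neither deviates — NE.
Both Opera: Alex gets 9 (best alternative 7); Blair gets 10 (best alternative 7). Neither deviates — NE.
Both Football is not a NE: Alex would switch to Opera (5 > 0).
No other cell survives both best-response checks, so there are 2 pure NE.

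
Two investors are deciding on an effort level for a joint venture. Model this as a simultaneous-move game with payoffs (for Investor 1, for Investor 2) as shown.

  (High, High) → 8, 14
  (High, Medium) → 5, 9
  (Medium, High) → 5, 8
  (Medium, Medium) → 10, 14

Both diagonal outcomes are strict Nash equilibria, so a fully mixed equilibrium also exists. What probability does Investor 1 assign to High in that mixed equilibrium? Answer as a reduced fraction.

6/11

Investor 1's mix p on High must make Investor 2 indifferent between High and Medium.
Investor 2's payoff from High: 14p + 8(1−p). From Medium: 9p + 14(1−p).
Set equal: 5p = 6(1−p) → p = 6/11.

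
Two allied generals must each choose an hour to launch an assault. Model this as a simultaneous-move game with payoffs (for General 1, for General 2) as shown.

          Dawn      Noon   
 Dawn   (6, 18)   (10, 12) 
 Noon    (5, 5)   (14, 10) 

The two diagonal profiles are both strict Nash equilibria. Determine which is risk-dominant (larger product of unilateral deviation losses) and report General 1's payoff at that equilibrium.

14

At both Dawn: General 1 loses 6 − 5 = 1 by deviating; General 2 loses 18 − 12 = 6. Product = 1·6 = 6.
At both Noon: General 1 loses 14 − 10 = 4 by deviating; General 2 loses 10 − 5 = 5. Product = 4·5 = 20.
20 > 6, so both Noon is risk-dominant. General 1's payoff there is 14.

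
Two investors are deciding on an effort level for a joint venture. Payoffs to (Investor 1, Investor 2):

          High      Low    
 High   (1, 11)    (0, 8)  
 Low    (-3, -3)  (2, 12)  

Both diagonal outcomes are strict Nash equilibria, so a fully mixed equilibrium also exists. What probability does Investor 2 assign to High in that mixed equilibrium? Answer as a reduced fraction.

1/3

Investor 2's mix q on High must make Investor 1 indifferent between High and Low.
Investor 1's payoff from High: 1q + 0(1−q). From Low: (-3)q + 2(1−q).
Set equal: 4q = 2(1−q) → q = 2/6 = 1/3.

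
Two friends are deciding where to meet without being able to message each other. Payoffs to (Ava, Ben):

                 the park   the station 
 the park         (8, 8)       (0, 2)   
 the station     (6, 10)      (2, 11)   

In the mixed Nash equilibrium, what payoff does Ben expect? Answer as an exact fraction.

68/7

Ava mixes with probability p on the park, chosen so Ben is indifferent: 8p + 10(1−p) = 2p + 11(1−p) gives p = 1/7.
Ben's expected payoff is 8·1/7 + 10·6/7 = 68/7.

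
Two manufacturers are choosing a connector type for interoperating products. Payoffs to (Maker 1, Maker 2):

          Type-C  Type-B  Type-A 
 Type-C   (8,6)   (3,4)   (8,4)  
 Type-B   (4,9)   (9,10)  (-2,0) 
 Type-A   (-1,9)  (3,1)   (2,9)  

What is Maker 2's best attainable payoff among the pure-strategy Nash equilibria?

10

Both Type-C is a pure NE (Maker 1: 8 ≥ 4; Maker 2: 6 ≥ 4). Maker 2 gets 6.
Both Type-B is a pure NE (Maker 1: 9 ≥ 3; Maker 2: 10 ≥ 9). Maker 2 gets 10.
Every other cell has a profitable deviation for at least one player. Highest of {6, 10} is 10.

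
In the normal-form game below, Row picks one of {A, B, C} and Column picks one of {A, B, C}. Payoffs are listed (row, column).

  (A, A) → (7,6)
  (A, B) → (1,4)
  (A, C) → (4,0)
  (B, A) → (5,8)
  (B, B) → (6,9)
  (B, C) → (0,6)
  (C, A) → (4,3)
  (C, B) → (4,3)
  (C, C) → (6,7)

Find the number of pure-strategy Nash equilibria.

3

Both A: Row gets 7 (best alternative 5); Column gets 6 (best alternative 4). Neither deviates — NE.
Both B: Row gets 6 (best alternative 4); Column gets 9 (best alternative 8). Neither deviates — NE.
Both C: Row gets 6 (best alternative 4); Column gets 7 (best alternative 3). Neither deviates — NE.
(C, A) is not a NE: Row would switch to A (7 > 4).
No other cell survives both best-response checks, so there are 3 pure NE.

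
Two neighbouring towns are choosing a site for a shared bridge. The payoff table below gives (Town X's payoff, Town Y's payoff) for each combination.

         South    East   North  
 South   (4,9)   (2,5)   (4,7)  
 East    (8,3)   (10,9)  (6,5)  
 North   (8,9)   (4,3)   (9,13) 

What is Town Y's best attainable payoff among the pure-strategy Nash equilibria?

13

Both East is a pure NE (Town X: 10 ≥ 4; Town Y: 9 ≥ 5). Town Y gets 9.
Both North is a pure NE (Town X: 9 ≥ 6; Town Y: 13 ≥ 9). Town Y gets 13.
Every other cell has a profitable deviation for at least one player. Highest of {9, 13} is 13.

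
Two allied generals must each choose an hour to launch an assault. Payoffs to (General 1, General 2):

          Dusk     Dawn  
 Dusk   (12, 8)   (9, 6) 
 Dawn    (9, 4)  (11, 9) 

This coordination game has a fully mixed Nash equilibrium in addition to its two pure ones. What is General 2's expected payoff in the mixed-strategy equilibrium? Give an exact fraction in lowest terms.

48/7

General 1 mixes with probability p on Dusk, chosen so General 2 is indifferent: 8p + 4(1−p) = 6p + 9(1−p) gives p = 5/7.
General 2's expected payoff is 8·5/7 + 4·2/7 = 48/7.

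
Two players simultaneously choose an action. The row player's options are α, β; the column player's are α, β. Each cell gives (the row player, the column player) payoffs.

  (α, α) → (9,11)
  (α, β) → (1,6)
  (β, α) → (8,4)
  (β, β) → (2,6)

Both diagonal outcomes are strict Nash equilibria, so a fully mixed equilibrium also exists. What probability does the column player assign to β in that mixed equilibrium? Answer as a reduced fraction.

The column player's mix q on α must make the row player indifferent between α and β.
The row player's payoff from α: 9q + 1(1−q). From β: 8q + 2(1−q).
Set equal: 1q = 1(1−q) → q = 1/2.
Probability on β is 1 − 1/2 = 1/2.

1/2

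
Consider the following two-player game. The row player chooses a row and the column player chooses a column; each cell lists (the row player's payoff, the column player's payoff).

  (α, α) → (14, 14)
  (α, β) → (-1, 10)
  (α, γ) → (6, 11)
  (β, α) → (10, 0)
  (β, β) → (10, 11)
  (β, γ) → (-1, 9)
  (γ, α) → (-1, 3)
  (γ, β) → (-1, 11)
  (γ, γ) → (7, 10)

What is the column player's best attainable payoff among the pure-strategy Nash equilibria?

Both α is a pure NE (the row player: 14 ≥ 10; the column player: 14 ≥ 11). The column player gets 14.
Both β is a pure NE (the row player: 10 ≥ -1; the column player: 11 ≥ 9). The column player gets 11.
Every other cell has a profitable deviation for at least one player. Highest of {14, 11} is 14.

14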